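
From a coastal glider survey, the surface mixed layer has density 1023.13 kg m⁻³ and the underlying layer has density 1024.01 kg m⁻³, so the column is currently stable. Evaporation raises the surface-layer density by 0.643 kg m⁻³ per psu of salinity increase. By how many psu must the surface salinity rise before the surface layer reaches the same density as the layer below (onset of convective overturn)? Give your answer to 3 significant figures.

Density deficit of the surface layer: 1024.01 − 1023.13 = 0.88 kg m⁻³.
Required change = 0.88 / 0.643 = 1.37 psu.

1.37 psu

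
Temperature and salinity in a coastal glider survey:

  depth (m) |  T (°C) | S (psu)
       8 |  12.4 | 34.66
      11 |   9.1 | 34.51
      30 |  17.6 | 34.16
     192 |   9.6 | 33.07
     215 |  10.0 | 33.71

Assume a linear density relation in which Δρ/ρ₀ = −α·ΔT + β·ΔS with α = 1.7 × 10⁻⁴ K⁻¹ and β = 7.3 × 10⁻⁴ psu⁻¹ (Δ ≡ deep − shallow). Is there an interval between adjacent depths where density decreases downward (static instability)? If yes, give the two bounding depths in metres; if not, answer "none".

11–30 m

Evaluate Δρ/ρ₀ = −αΔT + βΔS across each adjacent pair:
  8–11 m: −αΔT+βΔS = −(1.7 × 10⁻⁴)(-3.3)+(7.3 × 10⁻⁴)(-0.15) = 4.5 × 10⁻⁴ → stable
  11–30 m: −αΔT+βΔS = −(1.7 × 10⁻⁴)(+8.5)+(7.3 × 10⁻⁴)(-0.35) = -1.7 × 10⁻³ → UNSTABLE
  30–192 m: −αΔT+βΔS = −(1.7 × 10⁻⁴)(-8.0)+(7.3 × 10⁻⁴)(-1.09) = 5.6 × 10⁻⁴ → stable
  192–215 m: −αΔT+βΔS = −(1.7 × 10⁻⁴)(+0.4)+(7.3 × 10⁻⁴)(+0.64) = 4.0 × 10⁻⁴ → stable
The 11–30 m interval has Δρ < 0: lighter water underlies denser water.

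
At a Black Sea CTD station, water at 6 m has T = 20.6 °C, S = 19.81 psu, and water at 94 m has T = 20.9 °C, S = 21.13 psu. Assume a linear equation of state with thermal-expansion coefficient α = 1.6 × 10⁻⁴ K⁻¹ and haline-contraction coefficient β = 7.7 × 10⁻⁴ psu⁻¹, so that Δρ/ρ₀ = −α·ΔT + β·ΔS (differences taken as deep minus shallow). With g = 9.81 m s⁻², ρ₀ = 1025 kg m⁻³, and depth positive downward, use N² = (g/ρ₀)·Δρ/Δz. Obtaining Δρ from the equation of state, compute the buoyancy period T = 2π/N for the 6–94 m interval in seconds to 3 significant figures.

ΔT = +0.3 K, ΔS = +1.32 psu (deep − shallow).
Δρ/ρ₀ = −αΔT + βΔS = -4.80 × 10⁻⁵ + 1.0164 × 10⁻³ = 9.684 × 10⁻⁴, so Δρ ≈ 0.9926 kg m⁻³.
N² = (g/ρ₀)·Δρ/Δz = g·(Δρ/ρ₀)/Δz = 9.81 × 9.684 × 10⁻⁴ / 88 = 1.0795 × 10⁻⁴ s⁻².
N = √(1.0795 × 10⁻⁴) = 0.010390 rad s⁻¹ → T = 2π/N = 604.73 s ≈ 605 s.

605 s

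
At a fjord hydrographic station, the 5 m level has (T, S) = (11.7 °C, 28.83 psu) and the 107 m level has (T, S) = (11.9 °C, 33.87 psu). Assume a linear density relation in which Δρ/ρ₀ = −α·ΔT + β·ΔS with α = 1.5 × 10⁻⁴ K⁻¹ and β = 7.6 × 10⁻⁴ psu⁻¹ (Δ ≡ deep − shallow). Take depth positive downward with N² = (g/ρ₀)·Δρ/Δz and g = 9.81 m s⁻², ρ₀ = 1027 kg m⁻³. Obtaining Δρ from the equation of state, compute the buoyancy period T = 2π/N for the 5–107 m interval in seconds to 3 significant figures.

ΔT = +0.2 K, ΔS = +5.04 psu (deep − shallow).
Δρ/ρ₀ = −αΔT + βΔS = -3.00 × 10⁻⁵ + 3.8304 × 10⁻³ = 3.8004 × 10⁻³, so Δρ ≈ 3.903 kg m⁻³.
N² = (g/ρ₀)·Δρ/Δz = g·(Δρ/ρ₀)/Δz = 9.81 × 3.8004 × 10⁻³ / 102 = 3.6551 × 10⁻⁴ s⁻².
N = √(3.6551 × 10⁻⁴) = 0.019118 rad s⁻¹ → T = 2π/N = 328.65 s ≈ 329 s.

329 s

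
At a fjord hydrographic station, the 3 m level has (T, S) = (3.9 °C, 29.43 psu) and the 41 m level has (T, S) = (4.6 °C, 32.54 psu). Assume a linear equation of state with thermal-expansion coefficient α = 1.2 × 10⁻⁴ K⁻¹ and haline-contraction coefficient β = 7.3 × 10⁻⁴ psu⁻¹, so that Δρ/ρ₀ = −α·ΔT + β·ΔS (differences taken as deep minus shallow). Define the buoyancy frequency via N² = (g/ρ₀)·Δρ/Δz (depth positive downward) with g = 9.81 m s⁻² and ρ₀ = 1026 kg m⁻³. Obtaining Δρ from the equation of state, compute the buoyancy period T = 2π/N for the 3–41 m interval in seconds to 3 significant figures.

264 s

ΔT = +0.7 K, ΔS = +3.11 psu (deep − shallow).
Δρ/ρ₀ = −αΔT + βΔS = -8.40 × 10⁻⁵ + 2.2703 × 10⁻³ = 2.1863 × 10⁻³, so Δρ ≈ 2.243 kg m⁻³.
N² = (g/ρ₀)·Δρ/Δz = g·(Δρ/ρ₀)/Δz = 9.81 × 2.1863 × 10⁻³ / 38 = 5.6441 × 10⁻⁴ s⁻².
N = √(5.6441 × 10⁻⁴) = 0.023757 rad s⁻¹ → T = 2π/N = 264.48 s ≈ 264 s.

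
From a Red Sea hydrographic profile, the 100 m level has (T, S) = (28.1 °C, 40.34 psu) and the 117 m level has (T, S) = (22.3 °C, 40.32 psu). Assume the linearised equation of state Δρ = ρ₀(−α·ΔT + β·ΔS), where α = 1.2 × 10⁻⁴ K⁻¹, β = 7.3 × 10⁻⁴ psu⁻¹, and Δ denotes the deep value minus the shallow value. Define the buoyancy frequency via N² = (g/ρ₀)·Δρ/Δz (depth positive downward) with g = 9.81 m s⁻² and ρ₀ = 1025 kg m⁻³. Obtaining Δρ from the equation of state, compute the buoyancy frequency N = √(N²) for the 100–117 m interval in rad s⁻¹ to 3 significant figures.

0.0198 rad s⁻¹

ΔT = -5.8 K, ΔS = -0.02 psu (deep − shallow).
Δρ/ρ₀ = −αΔT + βΔS = 6.96 × 10⁻⁴ − 1.46 × 10⁻⁵ = 6.814 × 10⁻⁴, so Δρ ≈ 0.6984 kg m⁻³.
N² = (g/ρ₀)·Δρ/Δz = g·(Δρ/ρ₀)/Δz = 9.81 × 6.814 × 10⁻⁴ / 17 = 3.9321 × 10⁻⁴ s⁻².
N = √(3.9321 × 10⁻⁴) = 0.019830 rad s⁻¹ ≈ 0.0198 rad s⁻¹.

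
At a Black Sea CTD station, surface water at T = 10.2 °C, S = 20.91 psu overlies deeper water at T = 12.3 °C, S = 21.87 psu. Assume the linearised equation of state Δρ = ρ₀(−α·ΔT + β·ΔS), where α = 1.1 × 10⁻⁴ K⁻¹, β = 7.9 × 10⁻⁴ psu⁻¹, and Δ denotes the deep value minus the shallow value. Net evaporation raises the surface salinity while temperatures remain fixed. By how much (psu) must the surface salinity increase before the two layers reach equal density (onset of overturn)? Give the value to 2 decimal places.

0.67 psu

Neutral buoyancy requires −α(T_deep − T_surf) + β(S_deep − S_surf′) = 0.
S_surf′ = S_deep − (α/β)·ΔT = 21.87 − (1.1 × 10⁻⁴/7.9 × 10⁻⁴)·(+2.1) = 21.5776 psu.
Increase required: 21.5776 − 20.91 = 0.6676 psu.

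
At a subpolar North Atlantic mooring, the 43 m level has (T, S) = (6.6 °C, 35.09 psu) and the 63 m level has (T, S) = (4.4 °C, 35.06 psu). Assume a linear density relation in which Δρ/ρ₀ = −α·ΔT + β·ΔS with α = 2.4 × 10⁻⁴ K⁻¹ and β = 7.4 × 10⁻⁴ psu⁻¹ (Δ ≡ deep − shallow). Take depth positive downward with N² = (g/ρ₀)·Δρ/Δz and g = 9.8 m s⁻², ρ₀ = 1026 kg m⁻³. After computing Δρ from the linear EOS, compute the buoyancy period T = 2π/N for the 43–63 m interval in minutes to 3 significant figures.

6.65 min

ΔT = -2.2 K, ΔS = -0.03 psu (deep − shallow).
Δρ/ρ₀ = −αΔT + βΔS = 5.28 × 10⁻⁴ − 2.22 × 10⁻⁵ = 5.058 × 10⁻⁴, so Δρ ≈ 0.5190 kg m⁻³.
N² = (g/ρ₀)·Δρ/Δz = g·(Δρ/ρ₀)/Δz = 9.8 × 5.058 × 10⁻⁴ / 20 = 2.4784 × 10⁻⁴ s⁻².
N = √(2.4784 × 10⁻⁴) = 0.015743 rad s⁻¹ → T = 2π/N = 399.11 s = 6.6518 min ≈ 6.65 min.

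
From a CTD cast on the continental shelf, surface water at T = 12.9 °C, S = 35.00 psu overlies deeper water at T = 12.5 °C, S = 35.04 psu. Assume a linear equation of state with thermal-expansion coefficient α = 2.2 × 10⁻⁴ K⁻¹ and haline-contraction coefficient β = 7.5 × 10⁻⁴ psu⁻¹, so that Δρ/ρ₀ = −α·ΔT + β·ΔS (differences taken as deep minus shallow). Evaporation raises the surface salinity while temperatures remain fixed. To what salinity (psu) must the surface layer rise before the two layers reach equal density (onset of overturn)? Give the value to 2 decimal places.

35.16 psu

Neutral buoyancy requires −α(T_deep − T_surf) + β(S_deep − S_surf′) = 0.
S_surf′ = S_deep − (α/β)·ΔT = 35.04 − (2.2 × 10⁻⁴/7.5 × 10⁻⁴)·(-0.4) = 35.1573 psu.
Increase required: 35.1573 − 35.00 = 0.1573 psu.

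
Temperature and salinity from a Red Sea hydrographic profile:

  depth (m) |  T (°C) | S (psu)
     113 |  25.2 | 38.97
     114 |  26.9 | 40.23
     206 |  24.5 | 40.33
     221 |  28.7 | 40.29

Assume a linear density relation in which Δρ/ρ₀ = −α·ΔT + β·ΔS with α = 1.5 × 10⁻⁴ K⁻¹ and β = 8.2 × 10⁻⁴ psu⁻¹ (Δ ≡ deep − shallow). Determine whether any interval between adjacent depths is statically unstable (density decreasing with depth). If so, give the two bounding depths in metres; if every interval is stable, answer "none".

206–221 m

Evaluate Δρ/ρ₀ = −αΔT + βΔS across each adjacent pair:
  113–114 m: −αΔT+βΔS = −(1.5 × 10⁻⁴)(+1.7)+(8.2 × 10⁻⁴)(+1.26) = 7.8 × 10⁻⁴ → stable
  114–206 m: −αΔT+βΔS = −(1.5 × 10⁻⁴)(-2.4)+(8.2 × 10⁻⁴)(+0.10) = 4.4 × 10⁻⁴ → stable
  206–221 m: −αΔT+βΔS = −(1.5 × 10⁻⁴)(+4.2)+(8.2 × 10⁻⁴)(-0.04) = -6.6 × 10⁻⁴ → UNSTABLE
The 206–221 m interval has Δρ < 0: lighter water underlies denser water.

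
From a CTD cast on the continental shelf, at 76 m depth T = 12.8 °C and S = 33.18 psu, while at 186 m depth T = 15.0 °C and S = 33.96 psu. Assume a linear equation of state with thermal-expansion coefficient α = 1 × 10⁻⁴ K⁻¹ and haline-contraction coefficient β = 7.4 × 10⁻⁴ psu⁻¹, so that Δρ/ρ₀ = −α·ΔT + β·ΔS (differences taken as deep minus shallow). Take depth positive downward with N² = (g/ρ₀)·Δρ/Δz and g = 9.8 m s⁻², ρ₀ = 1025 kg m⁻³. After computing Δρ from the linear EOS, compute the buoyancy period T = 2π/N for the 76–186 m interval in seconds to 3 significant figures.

1.11 × 10³ s

ΔT = +2.2 K, ΔS = +0.78 psu (deep − shallow).
Δρ/ρ₀ = −αΔT + βΔS = -2.20 × 10⁻⁴ + 5.772 × 10⁻⁴ = 3.572 × 10⁻⁴, so Δρ ≈ 0.3661 kg m⁻³.
N² = (g/ρ₀)·Δρ/Δz = g·(Δρ/ρ₀)/Δz = 9.8 × 3.572 × 10⁻⁴ / 110 = 3.1823 × 10⁻⁵ s⁻².
N = √(3.1823 × 10⁻⁵) = 5.6412 × 10⁻³ rad s⁻¹ → T = 2π/N = 1.1138 × 10³ s ≈ 1.11 × 10³ s.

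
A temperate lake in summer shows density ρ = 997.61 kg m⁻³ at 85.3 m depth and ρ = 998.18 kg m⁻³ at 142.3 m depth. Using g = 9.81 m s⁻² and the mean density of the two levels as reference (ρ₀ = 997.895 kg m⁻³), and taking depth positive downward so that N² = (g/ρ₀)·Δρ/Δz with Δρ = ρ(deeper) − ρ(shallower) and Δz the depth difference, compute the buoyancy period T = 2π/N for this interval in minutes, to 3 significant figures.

Δρ = 998.18 − 997.61 = 0.57 kg m⁻³ over Δz = 142.3 − 85.3 = 57 m.
N² = (9.81/997.895) × (0.57/57) = 9.8307 × 10⁻⁵ s⁻².
N = √(9.8307 × 10⁻⁵) = 9.9150 × 10⁻³ rad s⁻¹, so T = 2π/N = 633.71 s = 10.562 min ≈ 10.6 min.
Since Δρ > 0 the layer is stably stratified.

10.6 min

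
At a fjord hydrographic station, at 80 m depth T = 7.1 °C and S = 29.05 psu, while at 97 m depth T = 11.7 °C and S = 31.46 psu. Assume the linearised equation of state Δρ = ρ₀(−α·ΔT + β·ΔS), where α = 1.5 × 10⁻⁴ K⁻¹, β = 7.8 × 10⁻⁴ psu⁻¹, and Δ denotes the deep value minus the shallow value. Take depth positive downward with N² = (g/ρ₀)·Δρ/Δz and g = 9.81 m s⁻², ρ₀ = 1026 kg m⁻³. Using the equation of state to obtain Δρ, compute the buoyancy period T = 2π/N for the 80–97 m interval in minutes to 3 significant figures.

4.00 min

ΔT = +4.6 K, ΔS = +2.41 psu (deep − shallow).
Δρ/ρ₀ = −αΔT + βΔS = -6.90 × 10⁻⁴ + 1.8798 × 10⁻³ = 1.1898 × 10⁻³, so Δρ ≈ 1.221 kg m⁻³.
N² = (g/ρ₀)·Δρ/Δz = g·(Δρ/ρ₀)/Δz = 9.81 × 1.1898 × 10⁻³ / 17 = 6.8658 × 10⁻⁴ s⁻².
N = √(6.8658 × 10⁻⁴) = 0.026203 rad s⁻¹ → T = 2π/N = 239.79 s = 3.9965 min ≈ 4.00 min.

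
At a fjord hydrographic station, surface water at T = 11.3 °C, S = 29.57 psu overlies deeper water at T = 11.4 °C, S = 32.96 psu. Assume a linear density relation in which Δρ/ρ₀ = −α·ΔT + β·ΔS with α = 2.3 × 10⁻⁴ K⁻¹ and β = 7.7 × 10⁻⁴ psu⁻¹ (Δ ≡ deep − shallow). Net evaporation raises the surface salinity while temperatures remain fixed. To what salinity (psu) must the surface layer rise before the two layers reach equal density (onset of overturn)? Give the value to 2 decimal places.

Neutral buoyancy requires −α(T_deep − T_surf) + β(S_deep − S_surf′) = 0.
S_surf′ = S_deep − (α/β)·ΔT = 32.96 − (2.3 × 10⁻⁴/7.7 × 10⁻⁴)·(+0.1) = 32.9301 psu.
Increase required: 32.9301 − 29.57 = 3.3601 psu.

32.93 psu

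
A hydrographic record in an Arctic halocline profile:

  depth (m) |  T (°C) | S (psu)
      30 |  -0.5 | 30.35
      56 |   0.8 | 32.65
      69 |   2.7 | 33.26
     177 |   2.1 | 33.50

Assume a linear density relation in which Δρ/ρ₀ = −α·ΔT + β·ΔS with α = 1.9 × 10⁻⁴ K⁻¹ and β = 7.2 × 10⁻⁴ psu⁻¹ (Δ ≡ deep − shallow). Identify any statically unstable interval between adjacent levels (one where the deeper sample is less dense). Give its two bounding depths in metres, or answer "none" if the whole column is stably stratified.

none

Evaluate Δρ/ρ₀ = −αΔT + βΔS across each adjacent pair:
  30–56 m: −αΔT+βΔS = −(1.9 × 10⁻⁴)(+1.3)+(7.2 × 10⁻⁴)(+2.30) = 1.4 × 10⁻³ → stable
  56–69 m: −αΔT+βΔS = −(1.9 × 10⁻⁴)(+1.9)+(7.2 × 10⁻⁴)(+0.61) = 7.8 × 10⁻⁵ → stable
  69–177 m: −αΔT+βΔS = −(1.9 × 10⁻⁴)(-0.6)+(7.2 × 10⁻⁴)(+0.24) = 2.9 × 10⁻⁴ → stable
Every interval has Δρ > 0: the column is stably stratified throughout.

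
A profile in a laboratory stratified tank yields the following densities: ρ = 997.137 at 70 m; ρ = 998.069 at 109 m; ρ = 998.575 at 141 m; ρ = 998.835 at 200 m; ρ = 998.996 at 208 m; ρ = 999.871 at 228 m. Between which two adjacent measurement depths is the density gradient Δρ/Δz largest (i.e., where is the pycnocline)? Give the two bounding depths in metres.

Compute the density gradient over each adjacent pair:
  70–109 m: Δρ/Δz = 0.932/39 = 0.024 kg m⁻⁴
  109–141 m: Δρ/Δz = 0.506/32 = 0.016 kg m⁻⁴
  141–200 m: Δρ/Δz = 0.260/59 = 4.4 × 10⁻³ kg m⁻⁴
  200–208 m: Δρ/Δz = 0.161/8 = 0.020 kg m⁻⁴
  208–228 m: Δρ/Δz = 0.875/20 = 0.044 kg m⁻⁴
The largest gradient is in the 208–228 m interval — the pycnocline.

208–228 m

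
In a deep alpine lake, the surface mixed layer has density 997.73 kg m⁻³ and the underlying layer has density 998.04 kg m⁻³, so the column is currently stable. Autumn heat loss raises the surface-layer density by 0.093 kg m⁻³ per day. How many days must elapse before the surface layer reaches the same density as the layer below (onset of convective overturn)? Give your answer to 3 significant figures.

Density deficit of the surface layer: 998.04 − 997.73 = 0.31 kg m⁻³.
Required change = 0.31 / 0.093 = 3.33 days.

3.33 days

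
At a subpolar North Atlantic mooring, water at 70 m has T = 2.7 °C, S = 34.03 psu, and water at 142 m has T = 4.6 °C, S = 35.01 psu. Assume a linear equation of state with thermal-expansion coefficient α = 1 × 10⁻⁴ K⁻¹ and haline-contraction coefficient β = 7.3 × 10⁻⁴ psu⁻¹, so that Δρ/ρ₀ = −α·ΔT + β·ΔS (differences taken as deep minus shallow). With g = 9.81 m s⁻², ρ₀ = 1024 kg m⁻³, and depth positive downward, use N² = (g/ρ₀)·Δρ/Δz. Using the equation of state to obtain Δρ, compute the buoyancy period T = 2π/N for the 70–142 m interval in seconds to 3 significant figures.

ΔT = +1.9 K, ΔS = +0.98 psu (deep − shallow).
Δρ/ρ₀ = −αΔT + βΔS = -1.90 × 10⁻⁴ + 7.154 × 10⁻⁴ = 5.254 × 10⁻⁴, so Δρ ≈ 0.5380 kg m⁻³.
N² = (g/ρ₀)·Δρ/Δz = g·(Δρ/ρ₀)/Δz = 9.81 × 5.254 × 10⁻⁴ / 72 = 7.1586 × 10⁻⁵ s⁻².
N = √(7.1586 × 10⁻⁵) = 8.4609 × 10⁻³ rad s⁻¹ → T = 2π/N = 742.61 s ≈ 743 s.

743 s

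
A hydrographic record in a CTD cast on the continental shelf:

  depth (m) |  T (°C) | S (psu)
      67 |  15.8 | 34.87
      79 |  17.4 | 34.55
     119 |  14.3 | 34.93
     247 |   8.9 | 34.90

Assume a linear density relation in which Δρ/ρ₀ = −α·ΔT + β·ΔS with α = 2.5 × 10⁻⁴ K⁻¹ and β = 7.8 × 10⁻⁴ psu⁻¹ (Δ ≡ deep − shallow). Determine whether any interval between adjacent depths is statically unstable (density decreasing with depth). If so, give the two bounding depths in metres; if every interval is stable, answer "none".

67–79 m

Evaluate Δρ/ρ₀ = −αΔT + βΔS across each adjacent pair:
  67–79 m: −αΔT+βΔS = −(2.5 × 10⁻⁴)(+1.6)+(7.8 × 10⁻⁴)(-0.32) = -6.5 × 10⁻⁴ → UNSTABLE
  79–119 m: −αΔT+βΔS = −(2.5 × 10⁻⁴)(-3.1)+(7.8 × 10⁻⁴)(+0.38) = 1.1 × 10⁻³ → stable
  119–247 m: −αΔT+βΔS = −(2.5 × 10⁻⁴)(-5.4)+(7.8 × 10⁻⁴)(-0.03) = 1.3 × 10⁻³ → stable
The 67–79 m interval has Δρ < 0: lighter water underlies denser water.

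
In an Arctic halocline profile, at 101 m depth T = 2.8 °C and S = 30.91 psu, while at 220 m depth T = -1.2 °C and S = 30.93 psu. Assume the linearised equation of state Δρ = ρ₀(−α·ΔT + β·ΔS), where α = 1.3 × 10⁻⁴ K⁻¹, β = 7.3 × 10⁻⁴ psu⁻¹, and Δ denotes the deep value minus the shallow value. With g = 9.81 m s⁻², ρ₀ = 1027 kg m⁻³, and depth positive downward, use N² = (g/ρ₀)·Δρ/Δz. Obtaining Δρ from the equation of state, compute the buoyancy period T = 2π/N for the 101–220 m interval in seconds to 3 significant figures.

ΔT = -4.0 K, ΔS = +0.02 psu (deep − shallow).
Δρ/ρ₀ = −αΔT + βΔS = 5.20 × 10⁻⁴ + 1.46 × 10⁻⁵ = 5.346 × 10⁻⁴, so Δρ ≈ 0.5490 kg m⁻³.
N² = (g/ρ₀)·Δρ/Δz = g·(Δρ/ρ₀)/Δz = 9.81 × 5.346 × 10⁻⁴ / 119 = 4.4071 × 10⁻⁵ s⁻².
N = √(4.4071 × 10⁻⁵) = 6.6386 × 10⁻³ rad s⁻¹ → T = 2π/N = 946.46 s ≈ 946 s.

946 s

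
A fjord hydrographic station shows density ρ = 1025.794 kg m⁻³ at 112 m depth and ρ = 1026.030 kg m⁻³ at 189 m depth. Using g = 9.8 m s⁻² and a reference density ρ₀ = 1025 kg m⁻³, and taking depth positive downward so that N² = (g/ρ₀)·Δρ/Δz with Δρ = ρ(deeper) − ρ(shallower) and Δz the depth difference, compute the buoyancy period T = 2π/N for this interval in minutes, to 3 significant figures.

Δρ = 1026.030 − 1025.794 = 0.236 kg m⁻³ over Δz = 189 − 112 = 77 m.
N² = (9.8/1025) × (0.236/77) = 2.9304 × 10⁻⁵ s⁻².
N = √(2.9304 × 10⁻⁵) = 5.4133 × 10⁻³ rad s⁻¹, so T = 2π/N = 1.1607 × 10³ s = 19.345 min ≈ 19.3 min.

19.3 min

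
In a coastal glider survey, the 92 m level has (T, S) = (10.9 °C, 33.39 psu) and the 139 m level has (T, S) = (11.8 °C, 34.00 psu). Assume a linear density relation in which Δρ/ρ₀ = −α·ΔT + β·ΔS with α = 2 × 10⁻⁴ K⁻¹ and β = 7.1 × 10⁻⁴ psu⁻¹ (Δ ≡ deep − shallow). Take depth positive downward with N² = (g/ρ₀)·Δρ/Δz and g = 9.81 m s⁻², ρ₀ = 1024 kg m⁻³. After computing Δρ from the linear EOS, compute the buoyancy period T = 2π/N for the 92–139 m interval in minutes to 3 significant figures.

14.4 min

ΔT = +0.9 K, ΔS = +0.61 psu (deep − shallow).
Δρ/ρ₀ = −αΔT + βΔS = -1.80 × 10⁻⁴ + 4.331 × 10⁻⁴ = 2.531 × 10⁻⁴, so Δρ ≈ 0.2592 kg m⁻³.
N² = (g/ρ₀)·Δρ/Δz = g·(Δρ/ρ₀)/Δz = 9.81 × 2.531 × 10⁻⁴ / 47 = 5.2828 × 10⁻⁵ s⁻².
N = √(5.2828 × 10⁻⁵) = 7.2683 × 10⁻³ rad s⁻¹ → T = 2π/N = 864.46 s = 14.408 min ≈ 14.4 min.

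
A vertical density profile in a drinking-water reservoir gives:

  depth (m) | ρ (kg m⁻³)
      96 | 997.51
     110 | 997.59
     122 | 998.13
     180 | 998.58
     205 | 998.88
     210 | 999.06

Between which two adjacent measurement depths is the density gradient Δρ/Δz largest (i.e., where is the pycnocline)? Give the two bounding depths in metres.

110–122 m

Compute the density gradient over each adjacent pair:
  96–110 m: Δρ/Δz = 0.08/14 = 5.7 × 10⁻³ kg m⁻⁴
  110–122 m: Δρ/Δz = 0.54/12 = 0.045 kg m⁻⁴
  122–180 m: Δρ/Δz = 0.45/58 = 7.8 × 10⁻³ kg m⁻⁴
  180–205 m: Δρ/Δz = 0.30/25 = 0.012 kg m⁻⁴
  205–210 m: Δρ/Δz = 0.18/5 = 0.036 kg m⁻⁴
The largest gradient is in the 110–122 m interval — the pycnocline.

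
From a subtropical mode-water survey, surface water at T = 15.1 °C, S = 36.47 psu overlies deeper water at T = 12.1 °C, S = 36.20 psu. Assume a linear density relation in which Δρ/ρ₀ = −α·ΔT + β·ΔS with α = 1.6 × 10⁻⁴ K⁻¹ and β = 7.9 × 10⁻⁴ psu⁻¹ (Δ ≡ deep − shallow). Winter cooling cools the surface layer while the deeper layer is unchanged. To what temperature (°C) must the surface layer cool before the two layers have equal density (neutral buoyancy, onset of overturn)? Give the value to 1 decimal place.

Neutral buoyancy requires Δρ = 0, i.e. −α(T_deep − T_surf′) + β(S_deep − S_surf) = 0.
T_surf′ = T_deep − (β/α)·ΔS = 12.1 − (7.9 × 10⁻⁴/1.6 × 10⁻⁴)·(-0.27) = 13.433 °C.
Cooling required: 15.1 − (13.433) = 1.667 °C.

13.4 °C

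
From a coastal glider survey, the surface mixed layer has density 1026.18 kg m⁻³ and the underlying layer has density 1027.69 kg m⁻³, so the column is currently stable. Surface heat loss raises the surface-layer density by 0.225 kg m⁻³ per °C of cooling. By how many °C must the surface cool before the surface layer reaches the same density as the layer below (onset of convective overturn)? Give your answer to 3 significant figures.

Density deficit of the surface layer: 1027.69 − 1026.18 = 1.51 kg m⁻³.
Required change = 1.51 / 0.225 = 6.71 °C.

6.71 °C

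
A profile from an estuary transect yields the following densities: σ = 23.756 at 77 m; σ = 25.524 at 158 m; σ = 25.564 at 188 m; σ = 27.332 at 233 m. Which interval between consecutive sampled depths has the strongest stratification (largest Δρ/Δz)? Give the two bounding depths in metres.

Compute the density gradient over each adjacent pair:
  77–158 m: Δρ/Δz = 1.768/81 = 0.022 kg m⁻⁴
  158–188 m: Δρ/Δz = 0.040/30 = 1.3 × 10⁻³ kg m⁻⁴
  188–233 m: Δρ/Δz = 1.768/45 = 0.039 kg m⁻⁴
The largest gradient is in the 188–233 m interval — the pycnocline.

188–233 m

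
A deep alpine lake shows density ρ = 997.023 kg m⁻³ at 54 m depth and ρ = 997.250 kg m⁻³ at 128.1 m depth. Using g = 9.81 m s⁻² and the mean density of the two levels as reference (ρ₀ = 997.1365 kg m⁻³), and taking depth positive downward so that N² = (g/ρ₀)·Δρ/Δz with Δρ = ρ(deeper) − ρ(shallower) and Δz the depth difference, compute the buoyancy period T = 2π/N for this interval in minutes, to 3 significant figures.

Δρ = 997.250 − 997.023 = 0.227 kg m⁻³ over Δz = 128.1 − 54 = 74.1 m.
N² = (9.81/997.1365) × (0.227/74.1) = 3.0139 × 10⁻⁵ s⁻².
N = √(3.0139 × 10⁻⁵) = 5.4899 × 10⁻³ rad s⁻¹, so T = 2π/N = 1.1445 × 10³ s = 19.075 min ≈ 19.1 min.

19.1 min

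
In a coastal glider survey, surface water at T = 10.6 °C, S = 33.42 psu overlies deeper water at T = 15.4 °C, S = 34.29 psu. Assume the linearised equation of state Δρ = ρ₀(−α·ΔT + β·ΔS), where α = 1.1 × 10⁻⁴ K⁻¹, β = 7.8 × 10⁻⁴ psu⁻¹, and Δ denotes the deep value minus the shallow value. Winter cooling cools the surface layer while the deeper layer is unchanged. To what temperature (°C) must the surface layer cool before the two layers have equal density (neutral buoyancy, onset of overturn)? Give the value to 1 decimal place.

Neutral buoyancy requires Δρ = 0, i.e. −α(T_deep − T_surf′) + β(S_deep − S_surf) = 0.
T_surf′ = T_deep − (β/α)·ΔS = 15.4 − (7.8 × 10⁻⁴/1.1 × 10⁻⁴)·(+0.87) = 9.231 °C.
Cooling required: 10.6 − (9.231) = 1.369 °C.

9.2 °C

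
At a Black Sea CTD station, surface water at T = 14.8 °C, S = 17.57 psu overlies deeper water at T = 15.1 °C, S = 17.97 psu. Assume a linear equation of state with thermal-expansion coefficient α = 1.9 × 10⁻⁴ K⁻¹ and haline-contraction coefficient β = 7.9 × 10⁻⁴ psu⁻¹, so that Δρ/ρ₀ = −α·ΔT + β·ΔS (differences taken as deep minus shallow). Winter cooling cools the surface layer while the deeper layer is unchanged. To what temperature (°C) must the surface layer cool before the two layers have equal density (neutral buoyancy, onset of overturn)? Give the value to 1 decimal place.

13.4 °C

Neutral buoyancy requires Δρ = 0, i.e. −α(T_deep − T_surf′) + β(S_deep − S_surf) = 0.
T_surf′ = T_deep − (β/α)·ΔS = 15.1 − (7.9 × 10⁻⁴/1.9 × 10⁻⁴)·(+0.40) = 13.437 °C.
Cooling required: 14.8 − (13.437) = 1.363 °C.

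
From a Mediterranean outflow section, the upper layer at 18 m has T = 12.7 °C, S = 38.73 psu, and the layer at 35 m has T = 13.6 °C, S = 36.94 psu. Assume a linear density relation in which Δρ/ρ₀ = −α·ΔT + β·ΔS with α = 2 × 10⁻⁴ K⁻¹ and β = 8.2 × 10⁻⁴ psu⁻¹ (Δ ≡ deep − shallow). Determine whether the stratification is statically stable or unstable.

ΔT = 13.6 − 12.7 = +0.9 K and ΔS = 36.94 − 38.73 = -1.79 psu (deep − shallow).
−αΔT = -1.80 × 10⁻⁴; βΔS = -1.4678 × 10⁻³; sum Δρ/ρ₀ = -1.6478 × 10⁻³.
Δρ/ρ₀ < 0, so Δρ < 0: deeper water is lighter → statically unstable; the column would overturn.

unstable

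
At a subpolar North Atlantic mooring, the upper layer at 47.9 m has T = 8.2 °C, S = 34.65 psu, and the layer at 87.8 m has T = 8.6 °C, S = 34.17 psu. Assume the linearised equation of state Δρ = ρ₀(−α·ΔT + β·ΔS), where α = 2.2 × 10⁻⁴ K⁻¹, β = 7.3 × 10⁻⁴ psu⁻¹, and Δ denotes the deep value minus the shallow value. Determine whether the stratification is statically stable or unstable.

ΔT = 8.6 − 8.2 = +0.4 K and ΔS = 34.17 − 34.65 = -0.48 psu (deep − shallow).
−αΔT = -8.80 × 10⁻⁵; βΔS = -3.504 × 10⁻⁴; sum Δρ/ρ₀ = -4.384 × 10⁻⁴.
Δρ/ρ₀ < 0, so Δρ < 0: deeper water is lighter → statically unstable; the column would overturn.

unstable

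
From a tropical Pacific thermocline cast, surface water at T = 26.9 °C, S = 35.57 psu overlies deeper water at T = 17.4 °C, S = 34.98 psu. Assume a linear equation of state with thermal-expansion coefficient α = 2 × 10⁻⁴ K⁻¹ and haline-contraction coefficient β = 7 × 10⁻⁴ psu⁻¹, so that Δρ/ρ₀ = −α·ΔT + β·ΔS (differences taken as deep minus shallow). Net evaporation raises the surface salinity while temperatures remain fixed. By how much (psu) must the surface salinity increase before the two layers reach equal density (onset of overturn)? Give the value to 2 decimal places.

Neutral buoyancy requires −α(T_deep − T_surf) + β(S_deep − S_surf′) = 0.
S_surf′ = S_deep − (α/β)·ΔT = 34.98 − (2 × 10⁻⁴/7 × 10⁻⁴)·(-9.5) = 37.6943 psu.
Increase required: 37.6943 − 35.57 = 2.1243 psu.

2.12 psu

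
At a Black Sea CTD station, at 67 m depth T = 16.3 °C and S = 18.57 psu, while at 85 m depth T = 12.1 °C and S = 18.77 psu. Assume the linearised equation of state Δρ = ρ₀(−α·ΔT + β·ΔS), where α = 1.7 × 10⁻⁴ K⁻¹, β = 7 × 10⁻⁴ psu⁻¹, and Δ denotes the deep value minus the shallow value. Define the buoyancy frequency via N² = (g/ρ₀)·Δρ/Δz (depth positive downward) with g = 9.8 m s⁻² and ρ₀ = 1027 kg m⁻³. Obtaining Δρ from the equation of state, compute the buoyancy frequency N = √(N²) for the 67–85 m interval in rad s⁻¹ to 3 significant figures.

ΔT = -4.2 K, ΔS = +0.20 psu (deep − shallow).
Δρ/ρ₀ = −αΔT + βΔS = 7.14 × 10⁻⁴ + 1.40 × 10⁻⁴ = 8.54 × 10⁻⁴, so Δρ ≈ 0.8771 kg m⁻³.
N² = (g/ρ₀)·Δρ/Δz = g·(Δρ/ρ₀)/Δz = 9.8 × 8.54 × 10⁻⁴ / 18 = 4.6496 × 10⁻⁴ s⁻².
N = √(4.6496 × 10⁻⁴) = 0.021563 rad s⁻¹ ≈ 0.0216 rad s⁻¹.

0.0216 rad s⁻¹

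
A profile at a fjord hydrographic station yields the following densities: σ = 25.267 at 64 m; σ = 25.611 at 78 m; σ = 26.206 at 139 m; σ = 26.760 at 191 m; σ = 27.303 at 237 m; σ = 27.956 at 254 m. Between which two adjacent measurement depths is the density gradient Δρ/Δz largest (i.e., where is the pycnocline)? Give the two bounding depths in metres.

Compute the density gradient over each adjacent pair:
  64–78 m: Δρ/Δz = 0.344/14 = 0.025 kg m⁻⁴
  78–139 m: Δρ/Δz = 0.595/61 = 9.8 × 10⁻³ kg m⁻⁴
  139–191 m: Δρ/Δz = 0.554/52 = 0.011 kg m⁻⁴
  191–237 m: Δρ/Δz = 0.543/46 = 0.012 kg m⁻⁴
  237–254 m: Δρ/Δz = 0.653/17 = 0.038 kg m⁻⁴
The largest gradient is in the 237–254 m interval — the pycnocline.

237–254 m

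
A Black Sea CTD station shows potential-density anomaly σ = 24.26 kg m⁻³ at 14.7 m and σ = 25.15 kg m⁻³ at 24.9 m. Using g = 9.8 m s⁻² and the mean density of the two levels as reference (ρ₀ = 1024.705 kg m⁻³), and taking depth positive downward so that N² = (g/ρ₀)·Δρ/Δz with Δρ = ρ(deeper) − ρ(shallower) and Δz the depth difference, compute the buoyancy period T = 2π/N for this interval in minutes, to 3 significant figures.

Δρ = 1025.15 − 1024.26 = 0.89 kg m⁻³ over Δz = 24.9 − 14.7 = 10.2 m.
N² = (9.8/1024.705) × (0.89/10.2) = 8.3448 × 10⁻⁴ s⁻².
N = √(8.3448 × 10⁻⁴) = 0.028887 rad s⁻¹, so T = 2π/N = 217.51 s = 3.6252 min ≈ 3.63 min.

3.63 min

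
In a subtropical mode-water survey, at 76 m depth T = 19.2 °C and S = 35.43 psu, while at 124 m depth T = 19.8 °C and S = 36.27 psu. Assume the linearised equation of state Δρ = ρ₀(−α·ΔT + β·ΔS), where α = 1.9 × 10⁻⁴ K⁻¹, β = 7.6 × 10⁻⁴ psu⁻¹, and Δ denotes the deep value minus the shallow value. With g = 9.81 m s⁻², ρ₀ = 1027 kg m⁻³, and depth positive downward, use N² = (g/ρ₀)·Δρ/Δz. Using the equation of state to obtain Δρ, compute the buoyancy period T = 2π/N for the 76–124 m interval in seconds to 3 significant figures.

607 s

ΔT = +0.6 K, ΔS = +0.84 psu (deep − shallow).
Δρ/ρ₀ = −αΔT + βΔS = -1.14 × 10⁻⁴ + 6.384 × 10⁻⁴ = 5.244 × 10⁻⁴, so Δρ ≈ 0.5386 kg m⁻³.
N² = (g/ρ₀)·Δρ/Δz = g·(Δρ/ρ₀)/Δz = 9.81 × 5.244 × 10⁻⁴ / 48 = 1.0717 × 10⁻⁴ s⁻².
N = √(1.0717 × 10⁻⁴) = 0.010352 rad s⁻¹ → T = 2π/N = 606.95 s ≈ 607 s.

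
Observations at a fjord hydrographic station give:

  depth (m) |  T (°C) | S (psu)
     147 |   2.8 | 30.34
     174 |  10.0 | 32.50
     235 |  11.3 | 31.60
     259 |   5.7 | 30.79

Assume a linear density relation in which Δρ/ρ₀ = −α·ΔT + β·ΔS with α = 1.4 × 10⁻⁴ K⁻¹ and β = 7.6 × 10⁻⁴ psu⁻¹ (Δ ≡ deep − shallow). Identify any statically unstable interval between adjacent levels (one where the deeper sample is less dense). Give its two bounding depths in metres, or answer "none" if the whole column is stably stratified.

Evaluate Δρ/ρ₀ = −αΔT + βΔS across each adjacent pair:
  147–174 m: −αΔT+βΔS = −(1.4 × 10⁻⁴)(+7.2)+(7.6 × 10⁻⁴)(+2.16) = 6.3 × 10⁻⁴ → stable
  174–235 m: −αΔT+βΔS = −(1.4 × 10⁻⁴)(+1.3)+(7.6 × 10⁻⁴)(-0.90) = -8.7 × 10⁻⁴ → UNSTABLE
  235–259 m: −αΔT+βΔS = −(1.4 × 10⁻⁴)(-5.6)+(7.6 × 10⁻⁴)(-0.81) = 1.7 × 10⁻⁴ → stable
The 174–235 m interval has Δρ < 0: lighter water underlies denser water.

174–235 m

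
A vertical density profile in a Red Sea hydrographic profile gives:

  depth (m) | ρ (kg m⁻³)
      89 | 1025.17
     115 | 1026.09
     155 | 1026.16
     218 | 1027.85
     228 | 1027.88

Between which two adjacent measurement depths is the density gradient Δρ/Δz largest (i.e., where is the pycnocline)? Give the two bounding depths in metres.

Compute the density gradient over each adjacent pair:
  89–115 m: Δρ/Δz = 0.92/26 = 0.035 kg m⁻⁴
  115–155 m: Δρ/Δz = 0.07/40 = 1.8 × 10⁻³ kg m⁻⁴
  155–218 m: Δρ/Δz = 1.69/63 = 0.027 kg m⁻⁴
  218–228 m: Δρ/Δz = 0.03/10 = 3.0 × 10⁻³ kg m⁻⁴
The largest gradient is in the 89–115 m interval — the pycnocline.

89–115 m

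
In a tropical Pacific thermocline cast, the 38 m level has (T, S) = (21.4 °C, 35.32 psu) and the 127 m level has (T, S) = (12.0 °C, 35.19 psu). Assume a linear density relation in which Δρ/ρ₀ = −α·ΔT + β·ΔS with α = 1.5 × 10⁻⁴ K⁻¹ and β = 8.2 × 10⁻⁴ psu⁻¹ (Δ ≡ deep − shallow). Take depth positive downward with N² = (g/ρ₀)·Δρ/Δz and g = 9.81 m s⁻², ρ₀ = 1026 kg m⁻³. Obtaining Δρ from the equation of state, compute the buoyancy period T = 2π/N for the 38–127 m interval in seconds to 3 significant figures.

524 s

ΔT = -9.4 K, ΔS = -0.13 psu (deep − shallow).
Δρ/ρ₀ = −αΔT + βΔS = 1.41 × 10⁻³ − 1.066 × 10⁻⁴ = 1.3034 × 10⁻³, so Δρ ≈ 1.337 kg m⁻³.
N² = (g/ρ₀)·Δρ/Δz = g·(Δρ/ρ₀)/Δz = 9.81 × 1.3034 × 10⁻³ / 89 = 1.4367 × 10⁻⁴ s⁻².
N = √(1.4367 × 10⁻⁴) = 0.011986 rad s⁻¹ → T = 2π/N = 524.21 s ≈ 524 s.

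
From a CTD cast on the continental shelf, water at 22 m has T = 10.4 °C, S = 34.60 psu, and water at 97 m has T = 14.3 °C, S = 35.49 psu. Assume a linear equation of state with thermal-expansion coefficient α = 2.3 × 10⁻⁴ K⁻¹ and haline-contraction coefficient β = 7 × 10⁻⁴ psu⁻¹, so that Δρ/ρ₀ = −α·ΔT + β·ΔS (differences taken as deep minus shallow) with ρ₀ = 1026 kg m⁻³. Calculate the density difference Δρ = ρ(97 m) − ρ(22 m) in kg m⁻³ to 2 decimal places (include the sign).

-0.28 kg m⁻³

ΔT = +3.9 K, ΔS = +0.89 psu (deep − shallow).
Δρ/ρ₀ = −(2.3 × 10⁻⁴)(+3.9) + (7 × 10⁻⁴)(+0.89) = -2.74 × 10⁻⁴.
Δρ = 1026 × (-2.74 × 10⁻⁴) = -0.28 kg m⁻³.
Negative Δρ: lighter below, statically unstable.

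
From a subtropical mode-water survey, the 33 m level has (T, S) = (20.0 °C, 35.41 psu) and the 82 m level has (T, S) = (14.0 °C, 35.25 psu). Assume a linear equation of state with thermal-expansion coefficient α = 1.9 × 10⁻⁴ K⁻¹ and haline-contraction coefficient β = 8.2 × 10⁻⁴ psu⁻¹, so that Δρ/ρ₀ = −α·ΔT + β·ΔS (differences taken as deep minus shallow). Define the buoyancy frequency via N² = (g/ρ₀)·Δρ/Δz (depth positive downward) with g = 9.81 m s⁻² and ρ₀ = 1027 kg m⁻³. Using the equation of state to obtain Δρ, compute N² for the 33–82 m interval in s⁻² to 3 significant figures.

ΔT = -6.0 K, ΔS = -0.16 psu (deep − shallow).
Δρ/ρ₀ = −αΔT + βΔS = 1.14 × 10⁻³ − 1.312 × 10⁻⁴ = 1.0088 × 10⁻³, so Δρ ≈ 1.036 kg m⁻³.
N² = (g/ρ₀)·Δρ/Δz = g·(Δρ/ρ₀)/Δz = 9.81 × 1.0088 × 10⁻³ / 49 = 2.0197 × 10⁻⁴ s⁻² ≈ 2.02 × 10⁻⁴ s⁻².

2.02 × 10⁻⁴ s⁻²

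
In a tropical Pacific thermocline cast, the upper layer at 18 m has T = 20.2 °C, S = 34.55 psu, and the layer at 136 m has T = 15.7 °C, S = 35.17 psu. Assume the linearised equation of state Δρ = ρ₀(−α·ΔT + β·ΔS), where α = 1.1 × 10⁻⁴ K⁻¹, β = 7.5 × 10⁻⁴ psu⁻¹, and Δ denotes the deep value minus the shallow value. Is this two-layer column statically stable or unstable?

ΔT = 15.7 − 20.2 = -4.5 K and ΔS = 35.17 − 34.55 = +0.62 psu (deep − shallow).
−αΔT = 4.95 × 10⁻⁴; βΔS = 4.65 × 10⁻⁴; sum Δρ/ρ₀ = 9.60 × 10⁻⁴.
Δρ/ρ₀ > 0, so Δρ > 0: deeper water is denser → statically stable.

stable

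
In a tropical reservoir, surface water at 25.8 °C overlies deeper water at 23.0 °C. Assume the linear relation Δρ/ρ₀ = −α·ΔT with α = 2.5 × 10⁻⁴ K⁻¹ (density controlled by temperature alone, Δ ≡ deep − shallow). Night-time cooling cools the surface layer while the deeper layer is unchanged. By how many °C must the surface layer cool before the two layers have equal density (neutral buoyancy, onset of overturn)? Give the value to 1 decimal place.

With temperature the only control, equal density requires T_surf′ = T_deep.
T_surf′ = 23.0 °C.
Cooling required: 25.8 − 23.0 = 2.8 °C.

2.8 °C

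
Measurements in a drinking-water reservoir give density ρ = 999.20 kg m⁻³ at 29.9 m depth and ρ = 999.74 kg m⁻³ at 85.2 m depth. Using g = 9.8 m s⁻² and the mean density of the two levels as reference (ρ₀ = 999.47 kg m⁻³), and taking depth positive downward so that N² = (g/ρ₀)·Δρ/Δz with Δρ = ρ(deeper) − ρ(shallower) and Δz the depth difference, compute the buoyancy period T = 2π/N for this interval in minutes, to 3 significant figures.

10.7 min

Δρ = 999.74 − 999.20 = 0.54 kg m⁻³ over Δz = 85.2 − 29.9 = 55.3 m.
N² = (9.8/999.47) × (0.54/55.3) = 9.5747 × 10⁻⁵ s⁻².
N = √(9.5747 × 10⁻⁵) = 9.7850 × 10⁻³ rad s⁻¹, so T = 2π/N = 642.12 s = 10.702 min ≈ 10.7 min.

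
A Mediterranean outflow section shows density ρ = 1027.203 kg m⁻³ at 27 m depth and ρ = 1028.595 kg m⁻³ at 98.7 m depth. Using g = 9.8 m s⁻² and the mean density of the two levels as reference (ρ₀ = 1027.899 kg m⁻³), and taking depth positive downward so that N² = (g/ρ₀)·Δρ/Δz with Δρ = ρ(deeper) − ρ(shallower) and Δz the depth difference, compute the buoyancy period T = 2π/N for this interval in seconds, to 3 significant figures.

462 s

Δρ = 1028.595 − 1027.203 = 1.392 kg m⁻³ over Δz = 98.7 − 27 = 71.7 m.
N² = (9.8/1027.899) × (1.392/71.7) = 1.8510 × 10⁻⁴ s⁻².
N = √(1.8510 × 10⁻⁴) = 0.013605 rad s⁻¹, so T = 2π/N = 461.83 s ≈ 462 s.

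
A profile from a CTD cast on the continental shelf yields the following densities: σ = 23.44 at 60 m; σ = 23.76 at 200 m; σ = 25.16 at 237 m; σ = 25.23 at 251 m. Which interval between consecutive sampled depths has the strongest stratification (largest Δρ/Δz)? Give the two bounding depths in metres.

200–237 m

Compute the density gradient over each adjacent pair:
  60–200 m: Δρ/Δz = 0.32/140 = 2.3 × 10⁻³ kg m⁻⁴
  200–237 m: Δρ/Δz = 1.40/37 = 0.038 kg m⁻⁴
  237–251 m: Δρ/Δz = 0.07/14 = 5.0 × 10⁻³ kg m⁻⁴
The largest gradient is in the 200–237 m interval — the pycnocline.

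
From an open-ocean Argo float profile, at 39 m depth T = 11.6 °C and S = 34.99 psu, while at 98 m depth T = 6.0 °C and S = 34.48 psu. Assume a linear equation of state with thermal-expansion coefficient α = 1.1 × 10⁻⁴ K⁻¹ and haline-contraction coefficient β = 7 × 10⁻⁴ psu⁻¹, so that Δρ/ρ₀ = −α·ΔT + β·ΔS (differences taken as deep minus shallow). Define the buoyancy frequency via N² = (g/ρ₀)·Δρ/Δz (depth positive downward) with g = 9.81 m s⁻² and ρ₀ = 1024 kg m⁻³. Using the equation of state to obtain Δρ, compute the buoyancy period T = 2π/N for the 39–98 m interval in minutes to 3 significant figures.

ΔT = -5.6 K, ΔS = -0.51 psu (deep − shallow).
Δρ/ρ₀ = −αΔT + βΔS = 6.16 × 10⁻⁴ − 3.57 × 10⁻⁴ = 2.59 × 10⁻⁴, so Δρ ≈ 0.2652 kg m⁻³.
N² = (g/ρ₀)·Δρ/Δz = g·(Δρ/ρ₀)/Δz = 9.81 × 2.59 × 10⁻⁴ / 59 = 4.3064 × 10⁻⁵ s⁻².
N = √(4.3064 × 10⁻⁵) = 6.5623 × 10⁻³ rad s⁻¹ → T = 2π/N = 957.47 s = 15.958 min ≈ 16.0 min.

16.0 min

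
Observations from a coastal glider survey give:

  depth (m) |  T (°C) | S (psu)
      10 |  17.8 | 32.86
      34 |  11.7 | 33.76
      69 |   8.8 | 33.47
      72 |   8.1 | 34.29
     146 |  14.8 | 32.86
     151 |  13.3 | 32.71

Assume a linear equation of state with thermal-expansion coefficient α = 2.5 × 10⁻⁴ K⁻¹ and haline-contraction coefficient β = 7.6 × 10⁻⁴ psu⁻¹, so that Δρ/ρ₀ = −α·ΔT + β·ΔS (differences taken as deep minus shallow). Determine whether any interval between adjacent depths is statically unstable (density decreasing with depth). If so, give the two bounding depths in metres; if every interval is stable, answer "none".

72–146 m

Evaluate Δρ/ρ₀ = −αΔT + βΔS across each adjacent pair:
  10–34 m: −αΔT+βΔS = −(2.5 × 10⁻⁴)(-6.1)+(7.6 × 10⁻⁴)(+0.90) = 2.2 × 10⁻³ → stable
  34–69 m: −αΔT+βΔS = −(2.5 × 10⁻⁴)(-2.9)+(7.6 × 10⁻⁴)(-0.29) = 5.0 × 10⁻⁴ → stable
  69–72 m: −αΔT+βΔS = −(2.5 × 10⁻⁴)(-0.7)+(7.6 × 10⁻⁴)(+0.82) = 8.0 × 10⁻⁴ → stable
  72–146 m: −αΔT+βΔS = −(2.5 × 10⁻⁴)(+6.7)+(7.6 × 10⁻⁴)(-1.43) = -2.8 × 10⁻³ → UNSTABLE
  146–151 m: −αΔT+βΔS = −(2.5 × 10⁻⁴)(-1.5)+(7.6 × 10⁻⁴)(-0.15) = 2.6 × 10⁻⁴ → stable
The 72–146 m interval has Δρ < 0: lighter water underlies denser water.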